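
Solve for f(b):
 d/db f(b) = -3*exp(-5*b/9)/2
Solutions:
 f(b) = C1 + 27*exp(-5*b/9)/10


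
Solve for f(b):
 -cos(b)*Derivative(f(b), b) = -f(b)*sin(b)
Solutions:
 f(b) = C1/cos(b)


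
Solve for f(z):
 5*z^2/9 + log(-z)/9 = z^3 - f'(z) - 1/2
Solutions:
 f(z) = C1 + z^4/4 - 5*z^3/27 - z*log(-z)/9 - 7*z/18


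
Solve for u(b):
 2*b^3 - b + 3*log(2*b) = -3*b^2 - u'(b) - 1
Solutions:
 u(b) = C1 - b^4/2 - b^3 + b^2/2 - 3*b*log(b) - b*log(8) + 2*b


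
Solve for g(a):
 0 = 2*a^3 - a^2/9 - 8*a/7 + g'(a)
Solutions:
 g(a) = C1 - a^4/2 + a^3/27 + 4*a^2/7


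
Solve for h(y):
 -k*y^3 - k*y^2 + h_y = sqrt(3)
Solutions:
 h(y) = C1 + k*y^4/4 + k*y^3/3 + sqrt(3)*y


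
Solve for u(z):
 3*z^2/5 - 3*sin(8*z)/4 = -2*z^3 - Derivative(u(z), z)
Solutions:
 u(z) = C1 - z^4/2 - z^3/5 - 3*cos(8*z)/32


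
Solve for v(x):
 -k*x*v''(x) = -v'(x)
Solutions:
 v(x) = C1 + x^(((re(k) + 1)*re(k) + im(k)^2)/(re(k)^2 + im(k)^2))*(C2*sin(log(x)*Abs(im(k))/(re(k)^2 + im(k)^2)) + C3*cos(log(x)*im(k)/(re(k)^2 + im(k)^2)))


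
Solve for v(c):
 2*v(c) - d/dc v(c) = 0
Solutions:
 v(c) = C1*exp(2*c)


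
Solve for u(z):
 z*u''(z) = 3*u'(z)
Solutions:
 u(z) = C1 + C2*z^4


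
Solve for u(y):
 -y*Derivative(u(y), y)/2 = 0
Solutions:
 u(y) = C1


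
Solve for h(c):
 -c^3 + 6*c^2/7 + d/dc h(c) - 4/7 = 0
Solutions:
 h(c) = C1 + c^4/4 - 2*c^3/7 + 4*c/7


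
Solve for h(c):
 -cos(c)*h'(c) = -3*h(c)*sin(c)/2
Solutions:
 h(c) = C1/cos(c)^(3/2)


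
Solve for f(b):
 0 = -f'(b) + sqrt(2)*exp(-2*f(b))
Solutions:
 f(b) = log(-sqrt(C1 + 2*sqrt(2)*b))
 f(b) = log(C1 + 2*sqrt(2)*b)/2


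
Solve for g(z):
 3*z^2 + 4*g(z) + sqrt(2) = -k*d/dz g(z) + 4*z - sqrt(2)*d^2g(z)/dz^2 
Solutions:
 g(z) = C1*exp(sqrt(2)*z*(-k + sqrt(k^2 - 16*sqrt(2)))/4) + C2*exp(-sqrt(2)*z*(k + sqrt(k^2 - 16*sqrt(2)))/4) - 3*k^2/32 + 3*k*z/8 - k/4 - 3*z^2/4 + z + sqrt(2)/8


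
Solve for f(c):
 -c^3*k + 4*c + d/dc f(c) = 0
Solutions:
 f(c) = C1 + c^4*k/4 - 2*c^2


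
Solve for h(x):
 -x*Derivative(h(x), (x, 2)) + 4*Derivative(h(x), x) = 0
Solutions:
 h(x) = C1 + C2*x^5


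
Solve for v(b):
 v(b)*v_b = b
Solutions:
 v(b) = -sqrt(C1 + b^2)
 v(b) = sqrt(C1 + b^2)


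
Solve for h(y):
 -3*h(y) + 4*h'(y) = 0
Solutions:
 h(y) = C1*exp(3*y/4)


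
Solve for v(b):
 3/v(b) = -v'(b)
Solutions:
 v(b) = -sqrt(C1 - 6*b)
 v(b) = sqrt(C1 - 6*b)


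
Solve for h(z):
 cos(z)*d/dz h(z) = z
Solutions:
 h(z) = C1 + Integral(z/cos(z), z)


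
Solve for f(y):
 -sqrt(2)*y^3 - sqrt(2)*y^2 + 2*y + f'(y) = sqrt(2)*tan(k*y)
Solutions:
 f(y) = C1 + sqrt(2)*y^4/4 + sqrt(2)*y^3/3 - y^2 + sqrt(2)*Piecewise((-log(cos(k*y))/k, Ne(k, 0)), (0, True))


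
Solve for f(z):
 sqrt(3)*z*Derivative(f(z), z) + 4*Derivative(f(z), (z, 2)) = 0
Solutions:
 f(z) = C1 + C2*erf(sqrt(2)*3^(1/4)*z/4)


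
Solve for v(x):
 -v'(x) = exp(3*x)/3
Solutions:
 v(x) = C1 - exp(3*x)/9


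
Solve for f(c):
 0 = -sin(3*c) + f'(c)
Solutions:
 f(c) = C1 - cos(3*c)/3


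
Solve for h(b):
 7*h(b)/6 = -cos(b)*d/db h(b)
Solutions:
 h(b) = C1*(sin(b) - 1)^(7/12)/(sin(b) + 1)^(7/12)


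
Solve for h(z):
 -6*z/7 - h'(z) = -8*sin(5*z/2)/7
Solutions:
 h(z) = C1 - 3*z^2/7 - 16*cos(5*z/2)/35


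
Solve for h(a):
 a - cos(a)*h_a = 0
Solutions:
 h(a) = C1 + Integral(a/cos(a), a)


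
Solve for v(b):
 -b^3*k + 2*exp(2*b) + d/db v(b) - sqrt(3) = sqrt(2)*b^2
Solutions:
 v(b) = C1 + b^4*k/4 + sqrt(2)*b^3/3 + sqrt(3)*b - exp(2*b)


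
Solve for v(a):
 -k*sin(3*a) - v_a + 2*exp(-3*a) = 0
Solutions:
 v(a) = C1 + k*cos(3*a)/3 - 2*exp(-3*a)/3


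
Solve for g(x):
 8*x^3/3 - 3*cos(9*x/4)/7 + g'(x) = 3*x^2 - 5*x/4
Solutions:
 g(x) = C1 - 2*x^4/3 + x^3 - 5*x^2/8 + 4*sin(9*x/4)/21


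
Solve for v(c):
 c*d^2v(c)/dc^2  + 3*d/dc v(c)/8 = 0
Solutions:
 v(c) = C1 + C2*c^(5/8)


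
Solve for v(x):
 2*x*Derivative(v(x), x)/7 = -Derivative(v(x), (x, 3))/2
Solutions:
 v(x) = C1 + Integral(C2*airyai(-14^(2/3)*x/7) + C3*airybi(-14^(2/3)*x/7), x)


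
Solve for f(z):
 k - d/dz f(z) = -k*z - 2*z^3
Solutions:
 f(z) = C1 + k*z^2/2 + k*z + z^4/2


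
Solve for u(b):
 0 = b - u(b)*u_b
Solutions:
 u(b) = -sqrt(C1 + b^2)
 u(b) = sqrt(C1 + b^2)


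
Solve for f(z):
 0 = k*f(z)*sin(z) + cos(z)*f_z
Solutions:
 f(z) = C1*exp(k*log(cos(z)))


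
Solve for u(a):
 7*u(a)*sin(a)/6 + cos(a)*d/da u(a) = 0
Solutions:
 u(a) = C1*cos(a)^(7/6)


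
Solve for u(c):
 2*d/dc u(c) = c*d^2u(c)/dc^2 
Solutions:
 u(c) = C1 + C2*c^3


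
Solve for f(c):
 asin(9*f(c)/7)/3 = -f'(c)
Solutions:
 Integral(1/asin(9*_y/7), (_y, f(c))) = C1 - c/3


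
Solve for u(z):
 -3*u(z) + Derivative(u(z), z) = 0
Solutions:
 u(z) = C1*exp(3*z)


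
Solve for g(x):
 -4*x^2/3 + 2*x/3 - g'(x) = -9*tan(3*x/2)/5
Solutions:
 g(x) = C1 - 4*x^3/9 + x^2/3 - 6*log(cos(3*x/2))/5


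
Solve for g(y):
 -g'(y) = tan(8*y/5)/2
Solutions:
 g(y) = C1 + 5*log(cos(8*y/5))/16


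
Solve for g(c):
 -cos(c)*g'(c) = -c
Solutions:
 g(c) = C1 + Integral(c/cos(c), c)


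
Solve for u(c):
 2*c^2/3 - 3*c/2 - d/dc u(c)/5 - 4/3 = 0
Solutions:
 u(c) = C1 + 10*c^3/9 - 15*c^2/4 - 20*c/3


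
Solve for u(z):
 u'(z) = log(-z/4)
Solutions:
 u(z) = C1 + z*log(-z) + z*(-2*log(2) - 1)


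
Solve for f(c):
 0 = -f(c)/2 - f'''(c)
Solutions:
 f(c) = C3*exp(-2^(2/3)*c/2) + (C1*sin(2^(2/3)*sqrt(3)*c/4) + C2*cos(2^(2/3)*sqrt(3)*c/4))*exp(2^(2/3)*c/4)


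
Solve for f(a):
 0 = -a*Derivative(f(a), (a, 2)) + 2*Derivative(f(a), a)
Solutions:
 f(a) = C1 + C2*a^3


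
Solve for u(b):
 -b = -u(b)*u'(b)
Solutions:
 u(b) = -sqrt(C1 + b^2)
 u(b) = sqrt(C1 + b^2)


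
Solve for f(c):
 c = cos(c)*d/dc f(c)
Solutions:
 f(c) = C1 + Integral(c/cos(c), c)


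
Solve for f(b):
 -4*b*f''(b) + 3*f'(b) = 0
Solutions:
 f(b) = C1 + C2*b^(7/4)


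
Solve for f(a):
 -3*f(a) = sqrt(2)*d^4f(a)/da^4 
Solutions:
 f(a) = (C1*sin(2^(3/8)*3^(1/4)*a/2) + C2*cos(2^(3/8)*3^(1/4)*a/2))*exp(-2^(3/8)*3^(1/4)*a/2) + (C3*sin(2^(3/8)*3^(1/4)*a/2) + C4*cos(2^(3/8)*3^(1/4)*a/2))*exp(2^(3/8)*3^(1/4)*a/2)


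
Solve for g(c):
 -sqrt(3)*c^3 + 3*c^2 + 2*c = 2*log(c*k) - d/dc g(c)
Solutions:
 g(c) = C1 + sqrt(3)*c^4/4 - c^3 - c^2 + 2*c*log(c*k) - 2*c


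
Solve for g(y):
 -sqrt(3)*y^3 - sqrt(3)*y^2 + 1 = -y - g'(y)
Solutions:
 g(y) = C1 + sqrt(3)*y^4/4 + sqrt(3)*y^3/3 - y^2/2 - y


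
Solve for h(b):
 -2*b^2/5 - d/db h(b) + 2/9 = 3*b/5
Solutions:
 h(b) = C1 - 2*b^3/15 - 3*b^2/10 + 2*b/9


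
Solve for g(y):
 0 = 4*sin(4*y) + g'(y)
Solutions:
 g(y) = C1 + cos(4*y)


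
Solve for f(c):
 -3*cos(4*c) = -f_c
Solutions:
 f(c) = C1 + 3*sin(4*c)/4


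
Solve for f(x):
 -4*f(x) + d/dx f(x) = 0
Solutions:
 f(x) = C1*exp(4*x)


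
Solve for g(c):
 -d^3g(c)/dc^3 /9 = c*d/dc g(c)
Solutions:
 g(c) = C1 + Integral(C2*airyai(-3^(2/3)*c) + C3*airybi(-3^(2/3)*c), c)


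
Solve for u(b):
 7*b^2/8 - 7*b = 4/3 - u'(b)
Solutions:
 u(b) = C1 - 7*b^3/24 + 7*b^2/2 + 4*b/3


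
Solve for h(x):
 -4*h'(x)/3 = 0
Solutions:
 h(x) = C1


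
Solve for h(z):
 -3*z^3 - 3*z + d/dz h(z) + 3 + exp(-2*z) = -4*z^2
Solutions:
 h(z) = C1 + 3*z^4/4 - 4*z^3/3 + 3*z^2/2 - 3*z + exp(-2*z)/2


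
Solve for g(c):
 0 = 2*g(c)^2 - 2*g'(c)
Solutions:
 g(c) = -1/(C1 + c)


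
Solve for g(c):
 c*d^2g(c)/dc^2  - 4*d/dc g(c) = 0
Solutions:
 g(c) = C1 + C2*c^5


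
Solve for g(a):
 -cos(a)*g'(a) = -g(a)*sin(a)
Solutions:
 g(a) = C1/cos(a)


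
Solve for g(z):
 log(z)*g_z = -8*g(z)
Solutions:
 g(z) = C1*exp(-8*li(z))


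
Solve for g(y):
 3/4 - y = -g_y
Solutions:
 g(y) = C1 + y^2/2 - 3*y/4


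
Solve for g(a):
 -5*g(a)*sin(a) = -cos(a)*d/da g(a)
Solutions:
 g(a) = C1/cos(a)^5


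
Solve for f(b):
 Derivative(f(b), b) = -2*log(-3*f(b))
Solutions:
 Integral(1/(log(-_y) + log(3)), (_y, f(b)))/2 = C1 - b


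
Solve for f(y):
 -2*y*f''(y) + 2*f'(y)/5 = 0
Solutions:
 f(y) = C1 + C2*y^(6/5)


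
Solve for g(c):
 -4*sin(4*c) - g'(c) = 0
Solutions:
 g(c) = C1 + cos(4*c)


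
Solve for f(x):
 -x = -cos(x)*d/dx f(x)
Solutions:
 f(x) = C1 + Integral(x/cos(x), x)


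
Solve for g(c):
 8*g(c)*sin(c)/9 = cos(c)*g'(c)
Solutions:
 g(c) = C1/cos(c)^(8/9)


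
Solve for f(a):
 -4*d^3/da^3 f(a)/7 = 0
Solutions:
 f(a) = C1 + C2*a + C3*a^2


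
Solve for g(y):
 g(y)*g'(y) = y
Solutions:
 g(y) = -sqrt(C1 + y^2)
 g(y) = sqrt(C1 + y^2)


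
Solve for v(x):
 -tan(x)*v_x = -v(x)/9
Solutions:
 v(x) = C1*sin(x)^(1/9)


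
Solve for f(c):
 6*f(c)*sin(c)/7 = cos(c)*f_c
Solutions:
 f(c) = C1/cos(c)^(6/7)


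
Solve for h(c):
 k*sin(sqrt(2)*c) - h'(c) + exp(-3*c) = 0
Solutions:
 h(c) = C1 - sqrt(2)*k*cos(sqrt(2)*c)/2 - exp(-3*c)/3


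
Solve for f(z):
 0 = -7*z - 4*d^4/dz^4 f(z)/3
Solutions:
 f(z) = C1 + C2*z + C3*z^2 + C4*z^3 - 7*z^5/160


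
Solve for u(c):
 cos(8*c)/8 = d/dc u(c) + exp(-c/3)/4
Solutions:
 u(c) = C1 + sin(8*c)/64 + 3*exp(-c/3)/4


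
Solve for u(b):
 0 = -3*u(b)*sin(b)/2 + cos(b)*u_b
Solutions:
 u(b) = C1/cos(b)^(3/2)


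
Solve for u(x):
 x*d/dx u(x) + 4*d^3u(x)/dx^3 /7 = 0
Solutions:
 u(x) = C1 + Integral(C2*airyai(-14^(1/3)*x/2) + C3*airybi(-14^(1/3)*x/2), x)


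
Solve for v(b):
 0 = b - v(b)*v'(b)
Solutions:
 v(b) = -sqrt(C1 + b^2)
 v(b) = sqrt(C1 + b^2)


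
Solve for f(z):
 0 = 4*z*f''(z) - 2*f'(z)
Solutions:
 f(z) = C1 + C2*z^(3/2)


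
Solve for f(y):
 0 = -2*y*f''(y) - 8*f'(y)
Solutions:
 f(y) = C1 + C2/y^3


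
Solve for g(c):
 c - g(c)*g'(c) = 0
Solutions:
 g(c) = -sqrt(C1 + c^2)
 g(c) = sqrt(C1 + c^2)


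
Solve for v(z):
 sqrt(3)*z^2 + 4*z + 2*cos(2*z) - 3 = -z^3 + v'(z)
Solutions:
 v(z) = C1 + z^4/4 + sqrt(3)*z^3/3 + 2*z^2 - 3*z + sin(2*z)


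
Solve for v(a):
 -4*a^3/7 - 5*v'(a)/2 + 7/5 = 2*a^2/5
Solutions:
 v(a) = C1 - 2*a^4/35 - 4*a^3/75 + 14*a/25


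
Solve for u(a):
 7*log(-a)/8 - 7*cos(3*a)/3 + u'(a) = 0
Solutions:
 u(a) = C1 - 7*a*log(-a)/8 + 7*a/8 + 7*sin(3*a)/9


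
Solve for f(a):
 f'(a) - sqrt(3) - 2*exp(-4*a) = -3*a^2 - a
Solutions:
 f(a) = C1 - a^3 - a^2/2 + sqrt(3)*a - exp(-4*a)/2


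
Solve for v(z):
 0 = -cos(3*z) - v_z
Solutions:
 v(z) = C1 - sin(3*z)/3


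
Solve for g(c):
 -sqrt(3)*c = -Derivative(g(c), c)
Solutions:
 g(c) = C1 + sqrt(3)*c^2/2


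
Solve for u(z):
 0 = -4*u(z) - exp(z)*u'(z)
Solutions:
 u(z) = C1*exp(4*exp(-z))


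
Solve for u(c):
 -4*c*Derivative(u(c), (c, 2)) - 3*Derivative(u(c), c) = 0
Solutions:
 u(c) = C1 + C2*c^(1/4)


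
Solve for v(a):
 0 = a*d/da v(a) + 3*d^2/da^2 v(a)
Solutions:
 v(a) = C1 + C2*erf(sqrt(6)*a/6)


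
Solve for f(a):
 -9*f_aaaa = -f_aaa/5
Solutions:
 f(a) = C1 + C2*a + C3*a^2 + C4*exp(a/45)


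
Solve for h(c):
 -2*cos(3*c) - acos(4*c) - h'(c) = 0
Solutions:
 h(c) = C1 - c*acos(4*c) + sqrt(1 - 16*c^2)/4 - 2*sin(3*c)/3


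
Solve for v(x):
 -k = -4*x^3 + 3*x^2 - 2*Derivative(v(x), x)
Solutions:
 v(x) = C1 + k*x/2 - x^4/2 + x^3/2


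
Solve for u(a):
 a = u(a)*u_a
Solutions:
 u(a) = -sqrt(C1 + a^2)
 u(a) = sqrt(C1 + a^2)


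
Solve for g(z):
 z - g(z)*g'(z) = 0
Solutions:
 g(z) = -sqrt(C1 + z^2)
 g(z) = sqrt(C1 + z^2)


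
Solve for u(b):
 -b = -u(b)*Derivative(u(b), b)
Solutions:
 u(b) = -sqrt(C1 + b^2)
 u(b) = sqrt(C1 + b^2)


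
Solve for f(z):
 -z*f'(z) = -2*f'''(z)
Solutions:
 f(z) = C1 + Integral(C2*airyai(2^(2/3)*z/2) + C3*airybi(2^(2/3)*z/2), z)


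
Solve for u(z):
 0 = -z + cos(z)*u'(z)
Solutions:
 u(z) = C1 + Integral(z/cos(z), z)


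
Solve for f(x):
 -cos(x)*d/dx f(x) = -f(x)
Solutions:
 f(x) = C1*sqrt(sin(x) + 1)/sqrt(sin(x) - 1)


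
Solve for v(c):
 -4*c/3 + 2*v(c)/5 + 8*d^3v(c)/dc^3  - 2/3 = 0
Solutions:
 v(c) = C3*exp(-50^(1/3)*c/10) + 10*c/3 + (C1*sin(sqrt(3)*50^(1/3)*c/20) + C2*cos(sqrt(3)*50^(1/3)*c/20))*exp(50^(1/3)*c/20) + 5/3


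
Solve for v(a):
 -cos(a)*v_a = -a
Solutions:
 v(a) = C1 + Integral(a/cos(a), a)


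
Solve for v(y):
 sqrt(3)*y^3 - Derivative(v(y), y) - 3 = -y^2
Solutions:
 v(y) = C1 + sqrt(3)*y^4/4 + y^3/3 - 3*y


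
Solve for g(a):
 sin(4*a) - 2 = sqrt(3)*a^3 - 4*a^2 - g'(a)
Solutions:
 g(a) = C1 + sqrt(3)*a^4/4 - 4*a^3/3 + 2*a + cos(4*a)/4


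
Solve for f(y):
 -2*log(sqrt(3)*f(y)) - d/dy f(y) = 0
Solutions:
 Integral(1/(2*log(_y) + log(3)), (_y, f(y))) = C1 - y


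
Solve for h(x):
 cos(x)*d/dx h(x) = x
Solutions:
 h(x) = C1 + Integral(x/cos(x), x)


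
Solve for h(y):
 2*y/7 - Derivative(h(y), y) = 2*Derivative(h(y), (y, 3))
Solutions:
 h(y) = C1 + C2*sin(sqrt(2)*y/2) + C3*cos(sqrt(2)*y/2) + y^2/7


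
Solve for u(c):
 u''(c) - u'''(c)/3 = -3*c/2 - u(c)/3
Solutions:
 u(c) = C1*exp(c*(-2^(2/3)*(sqrt(5) + 3)^(1/3)/4 - 2^(1/3)/(2*(sqrt(5) + 3)^(1/3)) + 1))*sin(2^(1/3)*sqrt(3)*c*(-2^(1/3)*(sqrt(5) + 3)^(1/3) + 2/(sqrt(5) + 3)^(1/3))/4) + C2*exp(c*(-2^(2/3)*(sqrt(5) + 3)^(1/3)/4 - 2^(1/3)/(2*(sqrt(5) + 3)^(1/3)) + 1))*cos(2^(1/3)*sqrt(3)*c*(-2^(1/3)*(sqrt(5) + 3)^(1/3) + 2/(sqrt(5) + 3)^(1/3))/4) + C3*exp(c*(2^(1/3)/(sqrt(5) + 3)^(1/3) + 1 + 2^(2/3)*(sqrt(5) + 3)^(1/3)/2)) - 9*c/2


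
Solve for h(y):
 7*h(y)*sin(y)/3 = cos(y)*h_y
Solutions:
 h(y) = C1/cos(y)^(7/3)


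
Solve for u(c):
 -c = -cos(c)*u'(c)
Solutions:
 u(c) = C1 + Integral(c/cos(c), c)


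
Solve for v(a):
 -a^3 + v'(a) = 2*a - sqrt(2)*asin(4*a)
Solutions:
 v(a) = C1 + a^4/4 + a^2 - sqrt(2)*(a*asin(4*a) + sqrt(1 - 16*a^2)/4)


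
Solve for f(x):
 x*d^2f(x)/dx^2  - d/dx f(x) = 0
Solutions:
 f(x) = C1 + C2*x^2


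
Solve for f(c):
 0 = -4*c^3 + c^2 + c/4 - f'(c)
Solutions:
 f(c) = C1 - c^4 + c^3/3 + c^2/8


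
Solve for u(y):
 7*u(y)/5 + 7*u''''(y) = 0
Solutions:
 u(y) = (C1*sin(sqrt(2)*5^(3/4)*y/10) + C2*cos(sqrt(2)*5^(3/4)*y/10))*exp(-sqrt(2)*5^(3/4)*y/10) + (C3*sin(sqrt(2)*5^(3/4)*y/10) + C4*cos(sqrt(2)*5^(3/4)*y/10))*exp(sqrt(2)*5^(3/4)*y/10)


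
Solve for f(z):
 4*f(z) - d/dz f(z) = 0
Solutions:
 f(z) = C1*exp(4*z)


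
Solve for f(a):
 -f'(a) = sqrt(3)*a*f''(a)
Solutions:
 f(a) = C1 + C2*a^(1 - sqrt(3)/3)


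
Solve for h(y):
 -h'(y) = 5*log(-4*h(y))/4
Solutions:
 4*Integral(1/(log(-_y) + 2*log(2)), (_y, h(y)))/5 = C1 - y


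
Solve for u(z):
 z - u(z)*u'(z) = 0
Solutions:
 u(z) = -sqrt(C1 + z^2)
 u(z) = sqrt(C1 + z^2)


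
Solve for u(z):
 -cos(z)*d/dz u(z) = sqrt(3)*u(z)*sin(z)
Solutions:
 u(z) = C1*cos(z)^(sqrt(3))


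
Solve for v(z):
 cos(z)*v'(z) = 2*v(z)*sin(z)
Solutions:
 v(z) = C1/cos(z)^2


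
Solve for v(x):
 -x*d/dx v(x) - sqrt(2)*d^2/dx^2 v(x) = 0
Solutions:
 v(x) = C1 + C2*erf(2^(1/4)*x/2)


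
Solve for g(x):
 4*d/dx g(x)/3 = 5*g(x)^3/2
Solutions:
 g(x) = -2*sqrt(-1/(C1 + 15*x))
 g(x) = 2*sqrt(-1/(C1 + 15*x))


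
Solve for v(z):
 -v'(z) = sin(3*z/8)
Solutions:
 v(z) = C1 + 8*cos(3*z/8)/3


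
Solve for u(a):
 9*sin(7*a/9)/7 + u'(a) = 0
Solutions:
 u(a) = C1 + 81*cos(7*a/9)/49


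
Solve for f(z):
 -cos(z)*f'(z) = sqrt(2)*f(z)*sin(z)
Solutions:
 f(z) = C1*cos(z)^(sqrt(2))


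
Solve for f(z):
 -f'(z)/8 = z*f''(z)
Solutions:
 f(z) = C1 + C2*z^(7/8)


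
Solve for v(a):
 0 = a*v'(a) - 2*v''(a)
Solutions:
 v(a) = C1 + C2*erfi(a/2)


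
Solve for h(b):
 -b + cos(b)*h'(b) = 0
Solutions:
 h(b) = C1 + Integral(b/cos(b), b)


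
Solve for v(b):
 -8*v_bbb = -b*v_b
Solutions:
 v(b) = C1 + Integral(C2*airyai(b/2) + C3*airybi(b/2), b)


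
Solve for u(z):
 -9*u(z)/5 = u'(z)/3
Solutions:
 u(z) = C1*exp(-27*z/5)


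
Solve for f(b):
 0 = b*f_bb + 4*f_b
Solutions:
 f(b) = C1 + C2/b^3


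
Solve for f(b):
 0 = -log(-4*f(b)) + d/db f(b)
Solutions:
 -Integral(1/(log(-_y) + 2*log(2)), (_y, f(b))) = C1 - b


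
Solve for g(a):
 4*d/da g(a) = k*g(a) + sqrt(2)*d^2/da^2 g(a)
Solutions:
 g(a) = C1*exp(sqrt(2)*a*(1 - sqrt(-sqrt(2)*k + 4)/2)) + C2*exp(sqrt(2)*a*(sqrt(-sqrt(2)*k + 4)/2 + 1))


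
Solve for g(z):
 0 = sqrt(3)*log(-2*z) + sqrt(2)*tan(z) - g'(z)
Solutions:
 g(z) = C1 + sqrt(3)*z*(log(-z) - 1) + sqrt(3)*z*log(2) - sqrt(2)*log(cos(z))


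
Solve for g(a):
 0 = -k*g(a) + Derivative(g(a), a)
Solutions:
 g(a) = C1*exp(a*k)


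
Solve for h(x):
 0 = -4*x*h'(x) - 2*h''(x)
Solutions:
 h(x) = C1 + C2*erf(x)


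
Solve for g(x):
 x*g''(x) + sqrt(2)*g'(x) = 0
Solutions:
 g(x) = C1 + C2*x^(1 - sqrt(2))


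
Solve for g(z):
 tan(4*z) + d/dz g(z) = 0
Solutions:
 g(z) = C1 + log(cos(4*z))/4


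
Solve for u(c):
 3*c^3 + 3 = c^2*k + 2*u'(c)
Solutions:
 u(c) = C1 + 3*c^4/8 - c^3*k/6 + 3*c/2


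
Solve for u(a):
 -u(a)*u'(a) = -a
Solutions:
 u(a) = -sqrt(C1 + a^2)
 u(a) = sqrt(C1 + a^2)


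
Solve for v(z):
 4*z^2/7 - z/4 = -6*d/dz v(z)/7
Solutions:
 v(z) = C1 - 2*z^3/9 + 7*z^2/48


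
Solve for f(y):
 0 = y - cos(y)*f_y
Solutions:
 f(y) = C1 + Integral(y/cos(y), y)


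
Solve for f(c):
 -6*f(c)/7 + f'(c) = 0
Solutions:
 f(c) = C1*exp(6*c/7)


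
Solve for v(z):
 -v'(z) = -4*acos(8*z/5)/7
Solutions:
 v(z) = C1 + 4*z*acos(8*z/5)/7 - sqrt(25 - 64*z^2)/14


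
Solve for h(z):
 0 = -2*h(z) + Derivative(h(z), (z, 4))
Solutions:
 h(z) = C1*exp(-2^(1/4)*z) + C2*exp(2^(1/4)*z) + C3*sin(2^(1/4)*z) + C4*cos(2^(1/4)*z)


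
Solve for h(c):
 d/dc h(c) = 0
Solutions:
 h(c) = C1


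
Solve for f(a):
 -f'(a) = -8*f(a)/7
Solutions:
 f(a) = C1*exp(8*a/7)


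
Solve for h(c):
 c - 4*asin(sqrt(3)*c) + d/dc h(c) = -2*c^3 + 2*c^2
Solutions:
 h(c) = C1 - c^4/2 + 2*c^3/3 - c^2/2 + 4*c*asin(sqrt(3)*c) + 4*sqrt(3)*sqrt(1 - 3*c^2)/3


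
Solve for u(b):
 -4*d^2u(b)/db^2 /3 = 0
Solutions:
 u(b) = C1 + C2*b


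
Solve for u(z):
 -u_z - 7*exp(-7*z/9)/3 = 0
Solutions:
 u(z) = C1 + 3*exp(-7*z/9)


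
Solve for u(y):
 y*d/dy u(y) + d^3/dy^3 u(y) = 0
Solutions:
 u(y) = C1 + Integral(C2*airyai(-y) + C3*airybi(-y), y)


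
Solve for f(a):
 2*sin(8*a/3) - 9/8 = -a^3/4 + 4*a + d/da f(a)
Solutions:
 f(a) = C1 + a^4/16 - 2*a^2 - 9*a/8 - 3*cos(8*a/3)/4


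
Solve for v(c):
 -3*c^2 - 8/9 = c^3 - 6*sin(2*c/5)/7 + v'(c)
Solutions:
 v(c) = C1 - c^4/4 - c^3 - 8*c/9 - 15*cos(2*c/5)/7


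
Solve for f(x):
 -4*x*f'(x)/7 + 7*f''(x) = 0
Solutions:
 f(x) = C1 + C2*erfi(sqrt(2)*x/7)


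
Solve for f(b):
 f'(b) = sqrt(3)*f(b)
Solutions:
 f(b) = C1*exp(sqrt(3)*b)


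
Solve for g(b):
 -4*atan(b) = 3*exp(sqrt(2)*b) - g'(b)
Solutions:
 g(b) = C1 + 4*b*atan(b) + 3*sqrt(2)*exp(sqrt(2)*b)/2 - 2*log(b^2 + 1)


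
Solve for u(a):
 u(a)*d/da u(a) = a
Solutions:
 u(a) = -sqrt(C1 + a^2)
 u(a) = sqrt(C1 + a^2)


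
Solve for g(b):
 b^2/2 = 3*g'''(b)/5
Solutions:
 g(b) = C1 + C2*b + C3*b^2 + b^5/72


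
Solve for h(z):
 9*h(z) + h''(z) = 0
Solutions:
 h(z) = C1*sin(3*z) + C2*cos(3*z)


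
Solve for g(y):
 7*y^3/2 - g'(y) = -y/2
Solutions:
 g(y) = C1 + 7*y^4/8 + y^2/4


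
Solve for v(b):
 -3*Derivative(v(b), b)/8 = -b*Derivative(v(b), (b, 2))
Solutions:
 v(b) = C1 + C2*b^(11/8)


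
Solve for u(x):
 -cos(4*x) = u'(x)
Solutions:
 u(x) = C1 - sin(4*x)/4


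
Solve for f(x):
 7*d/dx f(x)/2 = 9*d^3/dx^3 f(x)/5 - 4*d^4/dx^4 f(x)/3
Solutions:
 f(x) = C1 + C2*exp(x*(27*3^(2/3)/(10*sqrt(105490) + 3257)^(1/3) + 18 + 3^(1/3)*(10*sqrt(105490) + 3257)^(1/3))/40)*sin(3^(1/6)*x*(-3^(2/3)*(10*sqrt(105490) + 3257)^(1/3) + 81/(10*sqrt(105490) + 3257)^(1/3))/40) + C3*exp(x*(27*3^(2/3)/(10*sqrt(105490) + 3257)^(1/3) + 18 + 3^(1/3)*(10*sqrt(105490) + 3257)^(1/3))/40)*cos(3^(1/6)*x*(-3^(2/3)*(10*sqrt(105490) + 3257)^(1/3) + 81/(10*sqrt(105490) + 3257)^(1/3))/40) + C4*exp(x*(-3^(1/3)*(10*sqrt(105490) + 3257)^(1/3) - 27*3^(2/3)/(10*sqrt(105490) + 3257)^(1/3) + 9)/20)


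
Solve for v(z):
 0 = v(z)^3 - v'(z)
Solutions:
 v(z) = -sqrt(2)*sqrt(-1/(C1 + z))/2
 v(z) = sqrt(2)*sqrt(-1/(C1 + z))/2


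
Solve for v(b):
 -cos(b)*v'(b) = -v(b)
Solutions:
 v(b) = C1*sqrt(sin(b) + 1)/sqrt(sin(b) - 1)


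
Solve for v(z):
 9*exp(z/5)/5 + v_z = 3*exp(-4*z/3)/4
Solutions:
 v(z) = C1 - 9*exp(z/5) - 9*exp(-4*z/3)/16


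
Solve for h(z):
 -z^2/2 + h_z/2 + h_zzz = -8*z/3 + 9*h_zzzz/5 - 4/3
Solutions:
 h(z) = C1 + C2*exp(z*(-10^(1/3)*(27*sqrt(7161) + 2287)^(1/3) - 10*10^(2/3)/(27*sqrt(7161) + 2287)^(1/3) + 20)/108)*sin(10^(1/3)*sqrt(3)*z*(-(27*sqrt(7161) + 2287)^(1/3) + 10*10^(1/3)/(27*sqrt(7161) + 2287)^(1/3))/108) + C3*exp(z*(-10^(1/3)*(27*sqrt(7161) + 2287)^(1/3) - 10*10^(2/3)/(27*sqrt(7161) + 2287)^(1/3) + 20)/108)*cos(10^(1/3)*sqrt(3)*z*(-(27*sqrt(7161) + 2287)^(1/3) + 10*10^(1/3)/(27*sqrt(7161) + 2287)^(1/3))/108) + C4*exp(z*(10*10^(2/3)/(27*sqrt(7161) + 2287)^(1/3) + 10 + 10^(1/3)*(27*sqrt(7161) + 2287)^(1/3))/54) + z^3/3 - 8*z^2/3 - 20*z/3


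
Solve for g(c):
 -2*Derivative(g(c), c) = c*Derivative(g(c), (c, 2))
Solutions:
 g(c) = C1 + C2/c


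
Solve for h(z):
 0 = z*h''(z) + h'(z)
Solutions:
 h(z) = C1 + C2*log(z)


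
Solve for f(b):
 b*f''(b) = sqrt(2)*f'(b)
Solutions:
 f(b) = C1 + C2*b^(1 + sqrt(2))


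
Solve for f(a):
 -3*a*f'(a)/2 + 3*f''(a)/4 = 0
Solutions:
 f(a) = C1 + C2*erfi(a)


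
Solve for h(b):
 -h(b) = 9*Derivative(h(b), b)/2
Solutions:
 h(b) = C1*exp(-2*b/9)


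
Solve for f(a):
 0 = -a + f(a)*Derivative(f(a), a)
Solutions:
 f(a) = -sqrt(C1 + a^2)
 f(a) = sqrt(C1 + a^2)


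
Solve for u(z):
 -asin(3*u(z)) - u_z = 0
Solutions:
 Integral(1/asin(3*_y), (_y, u(z))) = C1 - z


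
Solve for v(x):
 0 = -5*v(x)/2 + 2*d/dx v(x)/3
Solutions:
 v(x) = C1*exp(15*x/4)


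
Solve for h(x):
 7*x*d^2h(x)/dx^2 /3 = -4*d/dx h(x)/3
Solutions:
 h(x) = C1 + C2*x^(3/7)


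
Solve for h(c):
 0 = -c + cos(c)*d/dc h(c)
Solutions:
 h(c) = C1 + Integral(c/cos(c), c)


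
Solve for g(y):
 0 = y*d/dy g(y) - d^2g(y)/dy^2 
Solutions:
 g(y) = C1 + C2*erfi(sqrt(2)*y/2)


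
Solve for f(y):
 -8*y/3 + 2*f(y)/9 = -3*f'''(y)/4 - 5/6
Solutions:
 f(y) = C3*exp(-2*y/3) + 12*y + (C1*sin(sqrt(3)*y/3) + C2*cos(sqrt(3)*y/3))*exp(y/3) - 15/4


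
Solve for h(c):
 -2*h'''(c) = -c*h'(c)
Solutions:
 h(c) = C1 + Integral(C2*airyai(2^(2/3)*c/2) + C3*airybi(2^(2/3)*c/2), c)


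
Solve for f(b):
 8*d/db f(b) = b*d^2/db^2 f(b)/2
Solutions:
 f(b) = C1 + C2*b^17


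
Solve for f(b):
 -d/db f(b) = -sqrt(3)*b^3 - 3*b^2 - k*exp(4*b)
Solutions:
 f(b) = C1 + sqrt(3)*b^4/4 + b^3 + k*exp(4*b)/4


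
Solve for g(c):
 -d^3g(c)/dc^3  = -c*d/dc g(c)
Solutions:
 g(c) = C1 + Integral(C2*airyai(c) + C3*airybi(c), c)


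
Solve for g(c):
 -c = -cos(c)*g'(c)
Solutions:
 g(c) = C1 + Integral(c/cos(c), c)


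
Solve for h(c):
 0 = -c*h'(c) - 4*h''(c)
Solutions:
 h(c) = C1 + C2*erf(sqrt(2)*c/4)


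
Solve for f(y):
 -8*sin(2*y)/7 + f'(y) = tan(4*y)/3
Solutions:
 f(y) = C1 - log(cos(4*y))/12 - 4*cos(2*y)/7


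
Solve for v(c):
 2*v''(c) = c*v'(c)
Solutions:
 v(c) = C1 + C2*erfi(c/2)


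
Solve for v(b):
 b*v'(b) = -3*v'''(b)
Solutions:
 v(b) = C1 + Integral(C2*airyai(-3^(2/3)*b/3) + C3*airybi(-3^(2/3)*b/3), b)


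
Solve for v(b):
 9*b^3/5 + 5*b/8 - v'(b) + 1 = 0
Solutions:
 v(b) = C1 + 9*b^4/20 + 5*b^2/16 + b


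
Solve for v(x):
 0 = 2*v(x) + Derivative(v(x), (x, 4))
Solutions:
 v(x) = (C1*sin(2^(3/4)*x/2) + C2*cos(2^(3/4)*x/2))*exp(-2^(3/4)*x/2) + (C3*sin(2^(3/4)*x/2) + C4*cos(2^(3/4)*x/2))*exp(2^(3/4)*x/2)


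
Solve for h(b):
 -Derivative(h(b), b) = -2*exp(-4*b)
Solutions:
 h(b) = C1 - exp(-4*b)/2


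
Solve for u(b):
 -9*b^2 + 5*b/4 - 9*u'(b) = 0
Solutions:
 u(b) = C1 - b^3/3 + 5*b^2/72


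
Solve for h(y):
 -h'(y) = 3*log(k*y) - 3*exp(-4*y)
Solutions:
 h(y) = C1 - 3*y*log(k*y) + 3*y - 3*exp(-4*y)/4


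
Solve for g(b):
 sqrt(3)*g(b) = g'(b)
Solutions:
 g(b) = C1*exp(sqrt(3)*b)


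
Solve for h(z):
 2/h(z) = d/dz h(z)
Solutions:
 h(z) = -sqrt(C1 + 4*z)
 h(z) = sqrt(C1 + 4*z)


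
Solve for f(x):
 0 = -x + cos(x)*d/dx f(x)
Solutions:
 f(x) = C1 + Integral(x/cos(x), x)


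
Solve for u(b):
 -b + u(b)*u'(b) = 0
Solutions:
 u(b) = -sqrt(C1 + b^2)
 u(b) = sqrt(C1 + b^2)


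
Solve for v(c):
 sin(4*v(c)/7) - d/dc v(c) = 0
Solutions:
 -c + 7*log(cos(4*v(c)/7) - 1)/8 - 7*log(cos(4*v(c)/7) + 1)/8 = C1


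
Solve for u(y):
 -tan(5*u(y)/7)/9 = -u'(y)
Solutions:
 u(y) = -7*asin(C1*exp(5*y/63))/5 + 7*pi/5
 u(y) = 7*asin(C1*exp(5*y/63))/5


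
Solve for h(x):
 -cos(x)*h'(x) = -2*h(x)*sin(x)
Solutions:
 h(x) = C1/cos(x)^2


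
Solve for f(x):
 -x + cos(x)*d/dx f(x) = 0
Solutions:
 f(x) = C1 + Integral(x/cos(x), x)


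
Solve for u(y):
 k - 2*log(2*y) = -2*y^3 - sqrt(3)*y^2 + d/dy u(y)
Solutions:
 u(y) = C1 + k*y + y^4/2 + sqrt(3)*y^3/3 - 2*y*log(y) - y*log(4) + 2*y


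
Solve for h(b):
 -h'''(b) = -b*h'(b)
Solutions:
 h(b) = C1 + Integral(C2*airyai(b) + C3*airybi(b), b)


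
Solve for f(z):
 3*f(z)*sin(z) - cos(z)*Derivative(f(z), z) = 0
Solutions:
 f(z) = C1/cos(z)^3


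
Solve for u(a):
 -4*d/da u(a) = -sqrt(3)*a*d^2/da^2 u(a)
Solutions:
 u(a) = C1 + C2*a^(1 + 4*sqrt(3)/3)


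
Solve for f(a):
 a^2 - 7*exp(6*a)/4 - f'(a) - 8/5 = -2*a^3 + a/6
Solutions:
 f(a) = C1 + a^4/2 + a^3/3 - a^2/12 - 8*a/5 - 7*exp(6*a)/24


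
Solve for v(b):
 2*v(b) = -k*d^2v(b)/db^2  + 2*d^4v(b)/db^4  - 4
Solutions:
 v(b) = C1*exp(-b*sqrt(k - sqrt(k^2 + 16))/2) + C2*exp(b*sqrt(k - sqrt(k^2 + 16))/2) + C3*exp(-b*sqrt(k + sqrt(k^2 + 16))/2) + C4*exp(b*sqrt(k + sqrt(k^2 + 16))/2) - 2


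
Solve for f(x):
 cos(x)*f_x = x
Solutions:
 f(x) = C1 + Integral(x/cos(x), x)


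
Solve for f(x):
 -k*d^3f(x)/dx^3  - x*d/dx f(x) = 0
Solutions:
 f(x) = C1 + Integral(C2*airyai(x*(-1/k)^(1/3)) + C3*airybi(x*(-1/k)^(1/3)), x)


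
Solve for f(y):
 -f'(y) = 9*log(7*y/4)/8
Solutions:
 f(y) = C1 - 9*y*log(y)/8 - 9*y*log(7)/8 + 9*y/8 + 9*y*log(2)/4


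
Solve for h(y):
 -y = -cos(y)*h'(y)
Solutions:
 h(y) = C1 + Integral(y/cos(y), y)


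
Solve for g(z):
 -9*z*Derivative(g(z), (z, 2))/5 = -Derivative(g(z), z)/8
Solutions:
 g(z) = C1 + C2*z^(77/72)


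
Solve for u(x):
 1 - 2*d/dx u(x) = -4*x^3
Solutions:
 u(x) = C1 + x^4/2 + x/2


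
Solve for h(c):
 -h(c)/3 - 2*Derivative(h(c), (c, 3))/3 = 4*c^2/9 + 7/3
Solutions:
 h(c) = C3*exp(-2^(2/3)*c/2) - 4*c^2/3 + (C1*sin(2^(2/3)*sqrt(3)*c/4) + C2*cos(2^(2/3)*sqrt(3)*c/4))*exp(2^(2/3)*c/4) - 7


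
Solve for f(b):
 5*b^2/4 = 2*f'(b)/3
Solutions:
 f(b) = C1 + 5*b^3/8


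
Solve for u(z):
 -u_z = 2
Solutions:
 u(z) = C1 - 2*z


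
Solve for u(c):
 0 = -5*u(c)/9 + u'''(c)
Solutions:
 u(c) = C3*exp(15^(1/3)*c/3) + (C1*sin(3^(5/6)*5^(1/3)*c/6) + C2*cos(3^(5/6)*5^(1/3)*c/6))*exp(-15^(1/3)*c/6)


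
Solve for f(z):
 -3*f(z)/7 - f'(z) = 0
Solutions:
 f(z) = C1*exp(-3*z/7)


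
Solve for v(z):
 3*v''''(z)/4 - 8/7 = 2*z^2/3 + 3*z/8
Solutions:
 v(z) = C1 + C2*z + C3*z^2 + C4*z^3 + z^6/405 + z^5/240 + 4*z^4/63


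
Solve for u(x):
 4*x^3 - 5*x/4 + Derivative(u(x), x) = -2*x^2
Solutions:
 u(x) = C1 - x^4 - 2*x^3/3 + 5*x^2/8


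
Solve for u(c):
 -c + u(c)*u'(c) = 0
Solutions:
 u(c) = -sqrt(C1 + c^2)
 u(c) = sqrt(C1 + c^2)


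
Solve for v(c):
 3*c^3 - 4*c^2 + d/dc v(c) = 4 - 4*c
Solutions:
 v(c) = C1 - 3*c^4/4 + 4*c^3/3 - 2*c^2 + 4*c


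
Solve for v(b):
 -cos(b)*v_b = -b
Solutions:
 v(b) = C1 + Integral(b/cos(b), b)


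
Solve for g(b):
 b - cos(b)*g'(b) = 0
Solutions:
 g(b) = C1 + Integral(b/cos(b), b)


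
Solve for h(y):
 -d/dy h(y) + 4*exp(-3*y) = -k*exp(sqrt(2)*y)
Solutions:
 h(y) = C1 + sqrt(2)*k*exp(sqrt(2)*y)/2 - 4*exp(-3*y)/3


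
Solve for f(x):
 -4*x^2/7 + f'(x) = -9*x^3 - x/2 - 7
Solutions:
 f(x) = C1 - 9*x^4/4 + 4*x^3/21 - x^2/4 - 7*x


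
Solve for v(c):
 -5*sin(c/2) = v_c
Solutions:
 v(c) = C1 + 10*cos(c/2)


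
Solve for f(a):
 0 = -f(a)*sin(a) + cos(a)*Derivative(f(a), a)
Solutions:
 f(a) = C1/cos(a)


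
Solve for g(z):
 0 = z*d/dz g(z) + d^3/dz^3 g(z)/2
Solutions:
 g(z) = C1 + Integral(C2*airyai(-2^(1/3)*z) + C3*airybi(-2^(1/3)*z), z)


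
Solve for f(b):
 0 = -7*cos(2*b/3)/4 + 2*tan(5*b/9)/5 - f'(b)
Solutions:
 f(b) = C1 - 18*log(cos(5*b/9))/25 - 21*sin(2*b/3)/8


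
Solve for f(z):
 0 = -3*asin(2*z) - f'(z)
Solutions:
 f(z) = C1 - 3*z*asin(2*z) - 3*sqrt(1 - 4*z^2)/2


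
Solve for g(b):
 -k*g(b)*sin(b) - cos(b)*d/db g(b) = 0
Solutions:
 g(b) = C1*exp(k*log(cos(b)))


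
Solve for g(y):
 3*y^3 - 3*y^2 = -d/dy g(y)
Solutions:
 g(y) = C1 - 3*y^4/4 + y^3


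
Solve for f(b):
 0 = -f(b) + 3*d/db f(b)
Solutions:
 f(b) = C1*exp(b/3)


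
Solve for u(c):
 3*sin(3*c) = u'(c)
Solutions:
 u(c) = C1 - cos(3*c)


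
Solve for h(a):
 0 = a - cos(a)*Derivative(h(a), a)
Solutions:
 h(a) = C1 + Integral(a/cos(a), a)


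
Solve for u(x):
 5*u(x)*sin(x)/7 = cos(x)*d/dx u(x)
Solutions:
 u(x) = C1/cos(x)^(5/7)


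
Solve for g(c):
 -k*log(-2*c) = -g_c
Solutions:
 g(c) = C1 + c*k*log(-c) + c*k*(-1 + log(2))


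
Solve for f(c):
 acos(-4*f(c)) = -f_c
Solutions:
 Integral(1/acos(-4*_y), (_y, f(c))) = C1 - c


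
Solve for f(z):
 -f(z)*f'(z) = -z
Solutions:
 f(z) = -sqrt(C1 + z^2)
 f(z) = sqrt(C1 + z^2)


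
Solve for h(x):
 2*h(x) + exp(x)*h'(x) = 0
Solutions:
 h(x) = C1*exp(2*exp(-x))


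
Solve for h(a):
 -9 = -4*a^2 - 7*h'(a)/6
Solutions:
 h(a) = C1 - 8*a^3/7 + 54*a/7


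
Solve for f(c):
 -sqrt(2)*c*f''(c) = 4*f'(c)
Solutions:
 f(c) = C1 + C2*c^(1 - 2*sqrt(2))


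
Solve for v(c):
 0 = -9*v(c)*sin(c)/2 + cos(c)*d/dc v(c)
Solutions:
 v(c) = C1/cos(c)^(9/2)


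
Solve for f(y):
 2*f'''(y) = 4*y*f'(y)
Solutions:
 f(y) = C1 + Integral(C2*airyai(2^(1/3)*y) + C3*airybi(2^(1/3)*y), y)


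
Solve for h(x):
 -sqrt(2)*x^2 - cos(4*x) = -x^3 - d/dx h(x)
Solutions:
 h(x) = C1 - x^4/4 + sqrt(2)*x^3/3 + sin(4*x)/4


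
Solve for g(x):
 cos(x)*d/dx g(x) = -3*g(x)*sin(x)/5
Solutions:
 g(x) = C1*cos(x)^(3/5)


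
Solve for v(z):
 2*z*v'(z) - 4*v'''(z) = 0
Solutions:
 v(z) = C1 + Integral(C2*airyai(2^(2/3)*z/2) + C3*airybi(2^(2/3)*z/2), z)


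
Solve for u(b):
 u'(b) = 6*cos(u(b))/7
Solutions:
 -6*b/7 - log(sin(u(b)) - 1)/2 + log(sin(u(b)) + 1)/2 = C1


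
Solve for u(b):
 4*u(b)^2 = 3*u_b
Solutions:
 u(b) = -3/(C1 + 4*b)


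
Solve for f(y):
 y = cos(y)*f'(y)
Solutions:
 f(y) = C1 + Integral(y/cos(y), y)


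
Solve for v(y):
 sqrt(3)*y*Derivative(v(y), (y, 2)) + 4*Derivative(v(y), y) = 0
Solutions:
 v(y) = C1 + C2*y^(1 - 4*sqrt(3)/3)


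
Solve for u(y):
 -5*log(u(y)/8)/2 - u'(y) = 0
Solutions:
 -2*Integral(1/(-log(_y) + 3*log(2)), (_y, u(y)))/5 = C1 - y


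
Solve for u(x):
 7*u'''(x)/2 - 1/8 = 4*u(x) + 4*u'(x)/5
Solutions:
 u(x) = C1*exp(-x*(4*22050^(1/3)/(sqrt(2477265) + 1575)^(1/3) + 420^(1/3)*(sqrt(2477265) + 1575)^(1/3))/210)*sin(3^(1/6)*x*(-140^(1/3)*3^(2/3)*(sqrt(2477265) + 1575)^(1/3) + 12*2450^(1/3)/(sqrt(2477265) + 1575)^(1/3))/210) + C2*exp(-x*(4*22050^(1/3)/(sqrt(2477265) + 1575)^(1/3) + 420^(1/3)*(sqrt(2477265) + 1575)^(1/3))/210)*cos(3^(1/6)*x*(-140^(1/3)*3^(2/3)*(sqrt(2477265) + 1575)^(1/3) + 12*2450^(1/3)/(sqrt(2477265) + 1575)^(1/3))/210) + C3*exp(x*(4*22050^(1/3)/(sqrt(2477265) + 1575)^(1/3) + 420^(1/3)*(sqrt(2477265) + 1575)^(1/3))/105) - 1/32


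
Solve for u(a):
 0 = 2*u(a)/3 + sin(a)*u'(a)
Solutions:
 u(a) = C1*(cos(a) + 1)^(1/3)/(cos(a) - 1)^(1/3)


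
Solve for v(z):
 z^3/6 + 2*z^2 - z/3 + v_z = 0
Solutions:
 v(z) = C1 - z^4/24 - 2*z^3/3 + z^2/6


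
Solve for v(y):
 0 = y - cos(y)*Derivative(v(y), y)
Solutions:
 v(y) = C1 + Integral(y/cos(y), y)


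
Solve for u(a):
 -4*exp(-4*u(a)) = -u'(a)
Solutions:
 u(a) = log(-I*(C1 + 16*a)^(1/4))
 u(a) = log(I*(C1 + 16*a)^(1/4))
 u(a) = log(-(C1 + 16*a)^(1/4))
 u(a) = log(C1 + 16*a)/4


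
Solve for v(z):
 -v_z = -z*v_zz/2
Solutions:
 v(z) = C1 + C2*z^3


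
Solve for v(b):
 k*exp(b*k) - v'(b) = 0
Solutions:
 v(b) = C1 + exp(b*k)


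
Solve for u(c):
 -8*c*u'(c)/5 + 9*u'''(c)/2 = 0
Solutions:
 u(c) = C1 + Integral(C2*airyai(2*150^(1/3)*c/15) + C3*airybi(2*150^(1/3)*c/15), c)


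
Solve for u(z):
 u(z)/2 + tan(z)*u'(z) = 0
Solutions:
 u(z) = C1/sqrt(sin(z))


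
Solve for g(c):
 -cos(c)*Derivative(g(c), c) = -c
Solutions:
 g(c) = C1 + Integral(c/cos(c), c)


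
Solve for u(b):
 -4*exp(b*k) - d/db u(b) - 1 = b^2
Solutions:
 u(b) = C1 - b^3/3 - b - 4*exp(b*k)/k


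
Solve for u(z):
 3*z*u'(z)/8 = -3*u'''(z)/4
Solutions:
 u(z) = C1 + Integral(C2*airyai(-2^(2/3)*z/2) + C3*airybi(-2^(2/3)*z/2), z)


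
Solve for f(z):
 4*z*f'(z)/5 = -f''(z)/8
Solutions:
 f(z) = C1 + C2*erf(4*sqrt(5)*z/5)


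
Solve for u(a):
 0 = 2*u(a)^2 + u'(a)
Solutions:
 u(a) = 1/(C1 + 2*a)


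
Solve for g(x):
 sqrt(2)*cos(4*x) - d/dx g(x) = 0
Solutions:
 g(x) = C1 + sqrt(2)*sin(4*x)/4


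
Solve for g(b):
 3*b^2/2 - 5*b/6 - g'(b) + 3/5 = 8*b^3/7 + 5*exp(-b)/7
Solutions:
 g(b) = C1 - 2*b^4/7 + b^3/2 - 5*b^2/12 + 3*b/5 + 5*exp(-b)/7


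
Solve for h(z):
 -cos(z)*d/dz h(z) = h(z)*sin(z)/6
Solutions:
 h(z) = C1*cos(z)^(1/6)


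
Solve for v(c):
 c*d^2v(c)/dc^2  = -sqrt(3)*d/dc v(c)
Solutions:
 v(c) = C1 + C2*c^(1 - sqrt(3))


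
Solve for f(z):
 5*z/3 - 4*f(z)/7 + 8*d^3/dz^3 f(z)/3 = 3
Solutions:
 f(z) = C3*exp(14^(2/3)*3^(1/3)*z/14) + 35*z/12 + (C1*sin(14^(2/3)*3^(5/6)*z/28) + C2*cos(14^(2/3)*3^(5/6)*z/28))*exp(-14^(2/3)*3^(1/3)*z/28) - 21/4


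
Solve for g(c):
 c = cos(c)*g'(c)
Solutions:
 g(c) = C1 + Integral(c/cos(c), c)


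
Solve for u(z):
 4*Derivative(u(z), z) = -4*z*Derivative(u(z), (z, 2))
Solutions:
 u(z) = C1 + C2*log(z)


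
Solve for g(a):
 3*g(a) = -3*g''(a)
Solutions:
 g(a) = C1*sin(a) + C2*cos(a)


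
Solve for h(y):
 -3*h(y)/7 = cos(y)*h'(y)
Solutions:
 h(y) = C1*(sin(y) - 1)^(3/14)/(sin(y) + 1)^(3/14)


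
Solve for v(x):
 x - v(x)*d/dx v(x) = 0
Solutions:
 v(x) = -sqrt(C1 + x^2)
 v(x) = sqrt(C1 + x^2)


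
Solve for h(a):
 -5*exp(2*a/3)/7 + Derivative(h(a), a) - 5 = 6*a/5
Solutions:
 h(a) = C1 + 3*a^2/5 + 5*a + 15*exp(2*a/3)/14


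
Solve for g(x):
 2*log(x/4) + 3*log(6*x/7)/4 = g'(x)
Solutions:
 g(x) = C1 + 11*x*log(x)/4 - x*log(112) - 11*x/4 + x*log(7)/4 + 3*x*log(6)/4


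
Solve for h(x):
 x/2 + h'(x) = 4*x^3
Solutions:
 h(x) = C1 + x^4 - x^2/4


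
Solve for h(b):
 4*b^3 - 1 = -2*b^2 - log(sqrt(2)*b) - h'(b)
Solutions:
 h(b) = C1 - b^4 - 2*b^3/3 - b*log(b) - b*log(2)/2 + 2*b


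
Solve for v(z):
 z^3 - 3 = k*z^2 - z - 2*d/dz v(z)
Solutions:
 v(z) = C1 + k*z^3/6 - z^4/8 - z^2/4 + 3*z/2


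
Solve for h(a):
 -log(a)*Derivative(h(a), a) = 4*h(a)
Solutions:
 h(a) = C1*exp(-4*li(a))


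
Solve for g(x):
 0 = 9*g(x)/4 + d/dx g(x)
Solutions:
 g(x) = C1*exp(-9*x/4)


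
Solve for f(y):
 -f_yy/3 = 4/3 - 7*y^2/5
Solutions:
 f(y) = C1 + C2*y + 7*y^4/20 - 2*y^2


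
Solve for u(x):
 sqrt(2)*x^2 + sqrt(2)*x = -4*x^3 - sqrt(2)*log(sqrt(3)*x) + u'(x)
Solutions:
 u(x) = C1 + x^4 + sqrt(2)*x^3/3 + sqrt(2)*x^2/2 + sqrt(2)*x*log(x) - sqrt(2)*x + sqrt(2)*x*log(3)/2


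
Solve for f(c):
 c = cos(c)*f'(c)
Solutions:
 f(c) = C1 + Integral(c/cos(c), c)


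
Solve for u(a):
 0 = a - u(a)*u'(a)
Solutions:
 u(a) = -sqrt(C1 + a^2)
 u(a) = sqrt(C1 + a^2)


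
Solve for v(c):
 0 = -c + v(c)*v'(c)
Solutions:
 v(c) = -sqrt(C1 + c^2)
 v(c) = sqrt(C1 + c^2)


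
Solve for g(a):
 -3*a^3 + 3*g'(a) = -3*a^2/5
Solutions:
 g(a) = C1 + a^4/4 - a^3/15


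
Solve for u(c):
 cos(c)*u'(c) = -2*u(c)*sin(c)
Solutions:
 u(c) = C1*cos(c)^2


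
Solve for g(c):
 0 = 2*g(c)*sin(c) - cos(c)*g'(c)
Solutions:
 g(c) = C1/cos(c)^2


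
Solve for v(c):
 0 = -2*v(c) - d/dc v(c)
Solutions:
 v(c) = C1*exp(-2*c)


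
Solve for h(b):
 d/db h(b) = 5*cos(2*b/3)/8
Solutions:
 h(b) = C1 + 15*sin(2*b/3)/16


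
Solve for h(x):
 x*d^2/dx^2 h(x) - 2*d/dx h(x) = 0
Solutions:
 h(x) = C1 + C2*x^3


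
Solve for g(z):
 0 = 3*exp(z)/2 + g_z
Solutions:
 g(z) = C1 - 3*exp(z)/2


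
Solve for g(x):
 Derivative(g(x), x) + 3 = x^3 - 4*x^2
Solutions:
 g(x) = C1 + x^4/4 - 4*x^3/3 - 3*x


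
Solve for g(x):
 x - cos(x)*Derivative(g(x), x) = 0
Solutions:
 g(x) = C1 + Integral(x/cos(x), x)


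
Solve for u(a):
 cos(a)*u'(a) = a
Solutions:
 u(a) = C1 + Integral(a/cos(a), a)


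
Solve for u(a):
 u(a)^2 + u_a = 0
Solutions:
 u(a) = 1/(C1 + a)


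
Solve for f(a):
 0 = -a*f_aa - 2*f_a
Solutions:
 f(a) = C1 + C2/a


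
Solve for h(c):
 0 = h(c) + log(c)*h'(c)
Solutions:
 h(c) = C1*exp(-li(c))


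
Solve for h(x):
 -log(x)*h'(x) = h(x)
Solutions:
 h(x) = C1*exp(-li(x))


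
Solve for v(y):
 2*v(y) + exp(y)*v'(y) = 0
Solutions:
 v(y) = C1*exp(2*exp(-y))


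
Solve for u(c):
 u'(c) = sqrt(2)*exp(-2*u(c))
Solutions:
 u(c) = log(-sqrt(C1 + 2*sqrt(2)*c))
 u(c) = log(C1 + 2*sqrt(2)*c)/2


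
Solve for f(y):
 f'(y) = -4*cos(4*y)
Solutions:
 f(y) = C1 - sin(4*y)


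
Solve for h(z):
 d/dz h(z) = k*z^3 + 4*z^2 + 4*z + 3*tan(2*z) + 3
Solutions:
 h(z) = C1 + k*z^4/4 + 4*z^3/3 + 2*z^2 + 3*z - 3*log(cos(2*z))/2


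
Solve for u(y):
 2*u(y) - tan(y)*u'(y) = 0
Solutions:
 u(y) = C1*sin(y)^2


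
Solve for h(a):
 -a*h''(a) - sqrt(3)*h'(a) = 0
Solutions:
 h(a) = C1 + C2*a^(1 - sqrt(3))


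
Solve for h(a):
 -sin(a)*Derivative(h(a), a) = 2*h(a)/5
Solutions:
 h(a) = C1*(cos(a) + 1)^(1/5)/(cos(a) - 1)^(1/5)


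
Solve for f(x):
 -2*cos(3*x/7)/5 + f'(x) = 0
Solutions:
 f(x) = C1 + 14*sin(3*x/7)/15


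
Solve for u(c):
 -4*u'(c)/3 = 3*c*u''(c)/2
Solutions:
 u(c) = C1 + C2*c^(1/9)


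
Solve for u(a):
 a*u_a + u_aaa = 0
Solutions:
 u(a) = C1 + Integral(C2*airyai(-a) + C3*airybi(-a), a)


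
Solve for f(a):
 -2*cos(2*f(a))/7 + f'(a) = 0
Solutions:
 -2*a/7 - log(sin(2*f(a)) - 1)/4 + log(sin(2*f(a)) + 1)/4 = C1


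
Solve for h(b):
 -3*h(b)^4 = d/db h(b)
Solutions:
 h(b) = (-3^(2/3) - 3*3^(1/6)*I)*(1/(C1 + 3*b))^(1/3)/6
 h(b) = (-3^(2/3) + 3*3^(1/6)*I)*(1/(C1 + 3*b))^(1/3)/6
 h(b) = (1/(C1 + 9*b))^(1/3)


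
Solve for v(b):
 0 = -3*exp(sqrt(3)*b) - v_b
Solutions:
 v(b) = C1 - sqrt(3)*exp(sqrt(3)*b)


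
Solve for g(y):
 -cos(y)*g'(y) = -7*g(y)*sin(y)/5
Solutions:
 g(y) = C1/cos(y)^(7/5)


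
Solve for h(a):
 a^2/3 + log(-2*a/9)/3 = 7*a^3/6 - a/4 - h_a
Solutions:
 h(a) = C1 + 7*a^4/24 - a^3/9 - a^2/8 - a*log(-a)/3 + a*(-log(2) + 1/3 + 2*log(6)/3)


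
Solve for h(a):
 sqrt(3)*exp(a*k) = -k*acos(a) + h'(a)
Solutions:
 h(a) = C1 + k*(a*acos(a) - sqrt(1 - a^2)) + sqrt(3)*Piecewise((exp(a*k)/k, Ne(k, 0)), (a, True))


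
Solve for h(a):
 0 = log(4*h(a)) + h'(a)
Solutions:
 Integral(1/(log(_y) + 2*log(2)), (_y, h(a))) = C1 - a


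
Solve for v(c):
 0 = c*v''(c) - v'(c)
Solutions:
 v(c) = C1 + C2*c^2


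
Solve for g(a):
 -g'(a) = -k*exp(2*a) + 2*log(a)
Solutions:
 g(a) = C1 - 2*a*log(a) + 2*a + k*exp(2*a)/2
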